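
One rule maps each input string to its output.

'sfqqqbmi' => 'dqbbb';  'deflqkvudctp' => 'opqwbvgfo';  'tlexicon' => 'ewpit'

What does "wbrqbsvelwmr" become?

The transformation: delete the last 3 characters, then shift every letter 11 places forward in the alphabet (wrapping around).
Starting from "wbrqbsvelwmr": after the first operation, "wbrqbsvel"; after the second, "hmcbmdgpw".

hmcbmdgpw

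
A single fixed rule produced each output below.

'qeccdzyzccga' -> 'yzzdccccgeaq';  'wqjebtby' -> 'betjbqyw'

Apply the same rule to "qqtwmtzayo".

tmzwatyqoq

Rule — swap the front and back halves of the string, then take characters alternately from the front and the back (1st, last, 2nd, 2nd-last, ...).
So "qqtwmtzayo" becomes "tmzwatyqoq".
(Check on "qeccdzyzccga": → "yzccgaqeccdz" → "yzzdccccgeaq" ✓)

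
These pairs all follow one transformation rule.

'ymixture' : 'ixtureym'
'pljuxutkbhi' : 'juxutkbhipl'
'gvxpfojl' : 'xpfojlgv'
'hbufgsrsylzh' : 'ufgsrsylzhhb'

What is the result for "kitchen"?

Rule — move the first 2 characters to the end (rotate left by 2).
Applying that to "kitchen" gives "tchenki".

tchenki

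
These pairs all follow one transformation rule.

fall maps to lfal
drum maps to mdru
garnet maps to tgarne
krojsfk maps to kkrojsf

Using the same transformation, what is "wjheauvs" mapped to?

Looking at the pairs, the operation is to move the last character to the front.
On "wjheauvs" that produces "swjheauv".

swjheauv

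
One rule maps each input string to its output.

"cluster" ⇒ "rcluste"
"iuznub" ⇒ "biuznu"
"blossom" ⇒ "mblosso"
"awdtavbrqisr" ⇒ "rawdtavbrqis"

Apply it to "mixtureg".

What's happening: move the last character to the front.
Applying that to "mixtureg" gives "gmixture".

gmixture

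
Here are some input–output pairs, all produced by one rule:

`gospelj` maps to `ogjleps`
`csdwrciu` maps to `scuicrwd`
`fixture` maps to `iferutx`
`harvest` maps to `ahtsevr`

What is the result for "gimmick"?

igkcimm

The transformation: reverse the string, then move the last 2 characters to the front (rotate right by 2).
Working it through for "gimmick": intermediate "kcimmig", final "igkcimm".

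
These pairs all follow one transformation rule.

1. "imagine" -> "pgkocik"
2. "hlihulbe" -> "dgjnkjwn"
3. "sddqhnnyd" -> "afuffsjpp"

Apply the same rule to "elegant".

pvgngic

Looking at the pairs, the operation is to shift every letter 2 places forward in the alphabet (wrapping around), then move the last 2 characters to the front (rotate right by 2).
Working it through for "elegant": intermediate "gngicpv", final "pvgngic".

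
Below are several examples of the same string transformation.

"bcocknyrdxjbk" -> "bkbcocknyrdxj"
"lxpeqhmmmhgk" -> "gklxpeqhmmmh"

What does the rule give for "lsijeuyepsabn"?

The rule is to move the last 2 characters to the front (rotate right by 2).
On "lsijeuyepsabn" that produces "bnlsijeuyepsa".

bnlsijeuyepsa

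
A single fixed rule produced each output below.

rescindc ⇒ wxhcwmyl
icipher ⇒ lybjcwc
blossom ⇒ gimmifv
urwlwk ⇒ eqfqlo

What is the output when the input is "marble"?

yfvlug

Each output is the input with this applied: shift every letter 6 places backward in the alphabet (wrapping around), then reverse the string.
On "marble": the first step gives "gulvfy", and the second then gives "yfvlug".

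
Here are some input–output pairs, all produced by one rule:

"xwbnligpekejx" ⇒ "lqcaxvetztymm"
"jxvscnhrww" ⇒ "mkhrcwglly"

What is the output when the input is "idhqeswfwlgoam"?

Looking at the pairs, the operation is to move the first character to the end, then shift every letter 11 places backward in the alphabet (wrapping around).
Working it through for "idhqeswfwlgoam": intermediate "dhqeswfwlgoami", final "swfthlulavdpbx".
(Check on "xwbnligpekejx": → "wbnligpekejxx" → "lqcaxvetztymm" ✓)

swfthlulavdpbx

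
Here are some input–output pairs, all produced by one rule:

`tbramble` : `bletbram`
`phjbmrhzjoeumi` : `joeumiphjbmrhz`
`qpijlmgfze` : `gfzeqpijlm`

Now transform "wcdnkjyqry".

What's happening: swap the front and back halves of the string, then move the first character to the end.
Working it through for "wcdnkjyqry": intermediate "jyqrywcdnk", final "yqrywcdnkj".

yqrywcdnkj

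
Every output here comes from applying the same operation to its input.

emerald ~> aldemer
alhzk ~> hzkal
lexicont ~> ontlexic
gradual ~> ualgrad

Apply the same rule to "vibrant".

antvibr

Looking at the pairs, the operation is to move the last 3 characters to the front (rotate right by 3).
For "vibrant" the result is "antvibr".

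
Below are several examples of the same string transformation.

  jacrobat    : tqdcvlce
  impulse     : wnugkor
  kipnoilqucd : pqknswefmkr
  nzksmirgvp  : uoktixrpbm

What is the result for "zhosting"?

In each case the input is transformed by: shift every letter 2 places forward in the alphabet (wrapping around), then move the first 3 characters to the end (rotate left by 3).
Applying both steps to "zhosting": "bjquvkpi", then "uvkpibjq".

uvkpibjq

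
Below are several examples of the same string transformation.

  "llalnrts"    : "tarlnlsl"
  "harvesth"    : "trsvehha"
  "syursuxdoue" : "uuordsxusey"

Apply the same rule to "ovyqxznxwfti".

tyfqwxxznoiv

Looking at the pairs, the operation is to take characters alternately from the front and the back (1st, last, 2nd, 2nd-last, ...), then move the first 3 characters to the end (rotate left by 3).
For "ovyqxznxwfti" the result is "tyfqwxxznoiv".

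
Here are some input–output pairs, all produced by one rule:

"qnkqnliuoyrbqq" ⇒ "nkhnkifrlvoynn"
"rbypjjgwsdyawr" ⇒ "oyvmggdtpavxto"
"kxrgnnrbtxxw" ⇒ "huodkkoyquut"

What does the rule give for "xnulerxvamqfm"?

ukribousxjncj

Rule — shift every letter 3 places backward in the alphabet (wrapping around).
Doing the same to "xnulerxvamqfm": "ukribousxjncj".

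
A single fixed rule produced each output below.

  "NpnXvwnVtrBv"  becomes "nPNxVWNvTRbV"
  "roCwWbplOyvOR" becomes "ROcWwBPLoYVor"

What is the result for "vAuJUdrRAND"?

VaUjuDRrand

The rule is to flip the case of every letter.
So "vAuJUdrRAND" becomes "VaUjuDRrand".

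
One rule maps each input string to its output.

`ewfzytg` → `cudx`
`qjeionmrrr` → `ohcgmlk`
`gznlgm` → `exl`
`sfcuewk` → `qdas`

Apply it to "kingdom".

What's happening: delete the last 3 characters, then shift every letter 2 places backward in the alphabet (wrapping around).
Applying both steps to "kingdom": "king", then "igle".

igle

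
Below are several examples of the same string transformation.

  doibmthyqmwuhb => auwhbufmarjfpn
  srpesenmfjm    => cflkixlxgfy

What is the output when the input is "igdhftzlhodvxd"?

The transformation: shift every letter 7 places backward in the alphabet (wrapping around), then move the last 2 characters to the front (rotate right by 2).
Starting from "igdhftzlhodvxd": after the first operation, "bzwaymseahwoqw"; after the second, "qwbzwaymseahwo".

qwbzwaymseahwo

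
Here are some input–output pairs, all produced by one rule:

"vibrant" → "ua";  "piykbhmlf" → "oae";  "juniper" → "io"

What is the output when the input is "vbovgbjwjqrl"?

uauaii

Each output is the input with this applied: shift every letter 1 place backward in the alphabet (wrapping around), then keep only the vowels.
Starting from "vbovgbjwjqrl": after the first operation, "uanufaivipqk"; after the second, "uauaii".
(Check on "juniper": → "itmhodq" → "io" ✓)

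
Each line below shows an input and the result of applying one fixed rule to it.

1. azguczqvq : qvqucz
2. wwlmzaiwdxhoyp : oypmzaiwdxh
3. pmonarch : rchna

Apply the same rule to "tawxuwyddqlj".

The pattern: delete the first 3 characters, then move the last 3 characters to the front (rotate right by 3).
Applying both steps to "tawxuwyddqlj": "xuwyddqlj", then "qljxuwydd".

qljxuwydd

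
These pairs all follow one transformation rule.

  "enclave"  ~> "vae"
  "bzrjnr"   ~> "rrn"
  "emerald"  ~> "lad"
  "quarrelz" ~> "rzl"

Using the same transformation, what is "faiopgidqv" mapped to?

ivq

The rule is to swap each adjacent pair of characters (1↔2, 3↔4, ...), then keep only the last 3 characters.
For "faiopgidqv", step one produces "afoigpdivq"; step two turns that into "ivq".
(Check on "bzrjnr": → "zbjrrn" → "rrn" ✓)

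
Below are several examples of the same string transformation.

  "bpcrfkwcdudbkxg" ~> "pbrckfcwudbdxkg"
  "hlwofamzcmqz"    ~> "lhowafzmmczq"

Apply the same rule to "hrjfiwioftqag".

What's happening: swap each adjacent pair of characters (1↔2, 3↔4, ...).
Doing the same to "hrjfiwioftqag": "rhfjwioitfaqg".

rhfjwioitfaqg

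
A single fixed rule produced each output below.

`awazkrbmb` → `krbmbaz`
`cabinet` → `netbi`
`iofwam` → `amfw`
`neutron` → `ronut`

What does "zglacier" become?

cierla

Each output is the input with this applied: delete the first 2 characters, then move the first 2 characters to the end (rotate left by 2).
"zglacier" → "lacier" → "cierla".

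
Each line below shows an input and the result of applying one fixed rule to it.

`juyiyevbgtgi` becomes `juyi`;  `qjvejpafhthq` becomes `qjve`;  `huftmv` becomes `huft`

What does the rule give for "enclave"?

encl

Each output is the input with this applied: keep only the first 4 characters.
Applying that to "enclave" gives "encl".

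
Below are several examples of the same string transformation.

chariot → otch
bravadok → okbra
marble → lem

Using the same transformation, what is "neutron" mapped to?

onne

Each output is the input with this applied: move the last 2 characters to the front (rotate right by 2), then delete the last 3 characters.
"neutron" → "onneutr" → "onne".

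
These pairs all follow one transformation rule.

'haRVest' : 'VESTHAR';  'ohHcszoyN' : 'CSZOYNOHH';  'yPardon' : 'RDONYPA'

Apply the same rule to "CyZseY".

The transformation: move the first 3 characters to the end (rotate left by 3), then convert every letter to uppercase.
Applying both steps to "CyZseY": "seYCyZ", then "SEYCYZ".
(Check on "ohHcszoyN": → "cszoyNohH" → "CSZOYNOHH" ✓)

SEYCYZ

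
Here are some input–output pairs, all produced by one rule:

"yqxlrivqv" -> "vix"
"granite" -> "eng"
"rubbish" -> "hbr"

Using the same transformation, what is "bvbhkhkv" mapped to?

vkv

Each output is the input with this applied: reverse the string, then keep one character in every 3, starting at position 1 (positions 1st, 4th, 7th, ...).
Working it through for "bvbhkhkv": intermediate "vkhkhbvb", final "vkv".
(Check on "yqxlrivqv": → "vqvirlxqy" → "vix" ✓)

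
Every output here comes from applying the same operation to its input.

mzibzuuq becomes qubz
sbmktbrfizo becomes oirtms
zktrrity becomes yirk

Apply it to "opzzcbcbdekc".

cebbzp

The pattern: reverse the string, then keep every other character starting from the first (positions 1st, 3rd, 5th, ...).
Applying both steps to "opzzcbcbdekc": "ckedbcbczzpo", then "cebbzp".
(Check on "mzibzuuq": → "quuzbizm" → "qubz" ✓)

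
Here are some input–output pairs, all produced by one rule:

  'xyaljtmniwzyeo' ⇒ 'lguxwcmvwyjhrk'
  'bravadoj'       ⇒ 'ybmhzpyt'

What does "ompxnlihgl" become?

jgfejmknvl

The rule is to shift every letter 2 places backward in the alphabet (wrapping around), then swap the front and back halves of the string.
For "ompxnlihgl", step one produces "mknvljgfej"; step two turns that into "jgfejmknvl".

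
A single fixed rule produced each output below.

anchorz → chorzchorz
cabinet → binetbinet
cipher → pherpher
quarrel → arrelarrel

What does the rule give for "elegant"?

egantegant

The transformation: delete the first 2 characters, then write the whole string twice.
For "elegant", step one produces "egant"; step two turns that into "egantegant".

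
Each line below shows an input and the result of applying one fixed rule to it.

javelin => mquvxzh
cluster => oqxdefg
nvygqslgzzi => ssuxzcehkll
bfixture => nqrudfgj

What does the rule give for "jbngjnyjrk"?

nsvvvwzzdk

The transformation: sort the characters into alphabetical order, then shift every letter 12 places forward in the alphabet (wrapping around).
Working it through for "jbngjnyjrk": intermediate "bgjjjknnry", final "nsvvvwzzdk".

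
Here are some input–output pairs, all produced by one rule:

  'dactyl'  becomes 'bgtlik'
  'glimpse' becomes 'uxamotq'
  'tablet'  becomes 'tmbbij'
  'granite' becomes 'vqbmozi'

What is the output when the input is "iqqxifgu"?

The rule is to move the first 3 characters to the end (rotate left by 3), then shift every letter 8 places forward in the alphabet (wrapping around).
Applying both steps to "iqqxifgu": "xifguiqq", then "fqnocqyy".

fqnocqyy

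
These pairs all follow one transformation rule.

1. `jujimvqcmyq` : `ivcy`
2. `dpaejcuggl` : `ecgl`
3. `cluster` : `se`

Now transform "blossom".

so

Looking at the pairs, the operation is to keep every other character starting from the second (positions 2nd, 4th, 6th, ...), then delete the first character.
"blossom" → "lso" → "so".
(Check on "cluster": → "lse" → "se" ✓)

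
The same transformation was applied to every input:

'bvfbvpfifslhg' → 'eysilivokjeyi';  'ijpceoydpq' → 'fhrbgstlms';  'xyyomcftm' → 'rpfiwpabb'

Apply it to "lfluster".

In each case the input is transformed by: move the first 3 characters to the end (rotate left by 3), then shift every letter 3 places forward in the alphabet (wrapping around).
Starting from "lfluster": after the first operation, "usterlfl"; after the second, "xvwhuoio".
(Check on "xyyomcftm": → "omcftmxyy" → "rpfiwpabb" ✓)

xvwhuoio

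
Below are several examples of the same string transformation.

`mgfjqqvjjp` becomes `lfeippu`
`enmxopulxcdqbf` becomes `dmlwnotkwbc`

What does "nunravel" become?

The rule is to delete the last 3 characters, then shift every letter 1 place backward in the alphabet (wrapping around).
Applying that to "nunravel" gives "mtmqz".

mtmqz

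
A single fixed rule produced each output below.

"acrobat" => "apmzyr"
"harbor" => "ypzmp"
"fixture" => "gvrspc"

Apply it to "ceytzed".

cwrxcb

Rule — shift every letter 2 places backward in the alphabet (wrapping around), then delete the first character.
For "ceytzed", step one produces "acwrxcb"; step two turns that into "cwrxcb".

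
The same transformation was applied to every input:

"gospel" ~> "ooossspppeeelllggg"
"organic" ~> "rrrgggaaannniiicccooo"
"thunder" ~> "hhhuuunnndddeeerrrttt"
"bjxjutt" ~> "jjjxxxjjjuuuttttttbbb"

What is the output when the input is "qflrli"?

Looking at the pairs, the operation is to repeat every character 3 times, then move the first 3 characters to the end (rotate left by 3).
For "qflrli", step one produces "qqqffflllrrrllliii"; step two turns that into "ffflllrrrllliiiqqq".

ffflllrrrllliiiqqq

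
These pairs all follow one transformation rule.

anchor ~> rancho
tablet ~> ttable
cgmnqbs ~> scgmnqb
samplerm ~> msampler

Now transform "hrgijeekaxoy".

yhrgijeekaxo

Each output is the input with this applied: move the last character to the front.
So "hrgijeekaxoy" becomes "yhrgijeekaxo".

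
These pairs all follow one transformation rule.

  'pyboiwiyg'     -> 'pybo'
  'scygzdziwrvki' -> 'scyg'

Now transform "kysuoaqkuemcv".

The transformation: keep only the first 4 characters.
So "kysuoaqkuemcv" becomes "kysu".

kysu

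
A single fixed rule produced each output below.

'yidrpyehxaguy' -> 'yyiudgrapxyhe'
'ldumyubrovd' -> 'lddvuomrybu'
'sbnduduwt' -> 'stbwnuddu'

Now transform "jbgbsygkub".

What's happening: take characters alternately from the front and the back (1st, last, 2nd, 2nd-last, ...).
So "jbgbsygkub" becomes "jbbugkbgsy".

jbbugkbgsy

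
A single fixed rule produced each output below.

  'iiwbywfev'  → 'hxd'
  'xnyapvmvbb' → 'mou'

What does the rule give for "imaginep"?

lho

What's happening: shift every letter 1 place backward in the alphabet (wrapping around), then keep one character in every 3, starting at position 2 (positions 2nd, 5th, 8th, ...).
For "imaginep", step one produces "hlzfhmdo"; step two turns that into "lho".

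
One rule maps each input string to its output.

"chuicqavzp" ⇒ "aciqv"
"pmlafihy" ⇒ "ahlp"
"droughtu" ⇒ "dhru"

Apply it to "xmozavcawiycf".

acfmvxz

Looking at the pairs, the operation is to sort the characters into alphabetical order, then keep every other character starting from the first (positions 1st, 3rd, 5th, ...).
Working it through for "xmozavcawiycf": intermediate "aaccfimovwxyz", final "acfmvxz".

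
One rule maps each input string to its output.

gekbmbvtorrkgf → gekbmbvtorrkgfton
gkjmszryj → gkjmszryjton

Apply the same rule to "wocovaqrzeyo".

The transformation: append "ton".
So "wocovaqrzeyo" becomes "wocovaqrzeyoton".

wocovaqrzeyoton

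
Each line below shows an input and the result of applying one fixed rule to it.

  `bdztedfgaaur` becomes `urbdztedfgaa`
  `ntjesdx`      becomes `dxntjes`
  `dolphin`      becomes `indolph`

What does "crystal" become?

The rule is to move the last 2 characters to the front (rotate right by 2).
"crystal" → "alcryst".

alcryst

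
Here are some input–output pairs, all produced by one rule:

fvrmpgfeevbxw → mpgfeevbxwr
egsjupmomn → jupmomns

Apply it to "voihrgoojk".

hrgoojki

The pattern: delete the first 2 characters, then move the first character to the end.
For "voihrgoojk", step one produces "ihrgoojk"; step two turns that into "hrgoojki".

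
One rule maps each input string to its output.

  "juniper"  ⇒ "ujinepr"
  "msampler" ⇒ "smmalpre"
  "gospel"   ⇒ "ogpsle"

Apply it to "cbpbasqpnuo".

The rule is to swap each adjacent pair of characters (1↔2, 3↔4, ...).
For "cbpbasqpnuo" the result is "bcbpsapquno".

bcbpsapquno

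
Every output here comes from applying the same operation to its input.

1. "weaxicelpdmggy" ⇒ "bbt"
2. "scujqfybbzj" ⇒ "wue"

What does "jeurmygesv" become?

Looking at the pairs, the operation is to shift every letter 5 places backward in the alphabet (wrapping around), then keep only the last 3 characters.
Working it through for "jeurmygesv": intermediate "ezpmhtbznq", final "znq".
(Check on "scujqfybbzj": → "nxpelatwwue" → "wue" ✓)

znq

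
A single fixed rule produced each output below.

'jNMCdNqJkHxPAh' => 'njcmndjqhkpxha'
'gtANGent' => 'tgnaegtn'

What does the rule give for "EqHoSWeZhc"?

In each case the input is transformed by: swap each adjacent pair of characters (1↔2, 3↔4, ...), then convert every letter to lowercase.
On "EqHoSWeZhc": the first step gives "qEoHWSZech", and the second then gives "qeohwszech".

qeohwszech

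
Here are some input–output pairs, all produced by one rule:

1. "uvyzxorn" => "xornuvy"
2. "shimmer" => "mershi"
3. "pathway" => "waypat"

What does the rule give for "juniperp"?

perpjun

Each output is the input with this applied: move the first 3 characters to the end (rotate left by 3), then delete the first character.
Applying that to "juniperp" gives "perpjun".
(Check on "pathway": → "hwaypat" → "waypat" ✓)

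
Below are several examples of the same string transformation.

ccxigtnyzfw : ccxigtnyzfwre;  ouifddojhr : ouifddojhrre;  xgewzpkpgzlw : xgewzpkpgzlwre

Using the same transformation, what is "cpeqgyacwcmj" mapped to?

What's happening: append "re".
Applying that to "cpeqgyacwcmj" gives "cpeqgyacwcmjre".

cpeqgyacwcmjre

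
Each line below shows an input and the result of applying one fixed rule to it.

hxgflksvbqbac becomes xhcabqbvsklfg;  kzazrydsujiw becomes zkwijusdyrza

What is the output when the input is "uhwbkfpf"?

The transformation: reverse the string, then move the last 2 characters to the front (rotate right by 2).
"uhwbkfpf" → "fpfkbwhu" → "hufpfkbw".

hufpfkbw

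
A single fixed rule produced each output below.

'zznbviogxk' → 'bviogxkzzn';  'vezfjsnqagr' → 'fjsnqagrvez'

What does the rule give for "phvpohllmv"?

Each output is the input with this applied: move the first 3 characters to the end (rotate left by 3).
So "phvpohllmv" becomes "pohllmvphv".

pohllmvphv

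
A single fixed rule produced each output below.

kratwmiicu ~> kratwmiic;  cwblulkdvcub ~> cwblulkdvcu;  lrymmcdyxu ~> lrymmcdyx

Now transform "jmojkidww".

jmojkidw

Looking at the pairs, the operation is to delete the last character.
So "jmojkidww" becomes "jmojkidw".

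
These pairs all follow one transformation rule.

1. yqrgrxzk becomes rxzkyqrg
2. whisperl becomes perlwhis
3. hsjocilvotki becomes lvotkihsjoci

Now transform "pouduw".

duwpou

What's happening: swap the front and back halves of the string.
Applying that to "pouduw" gives "duwpou".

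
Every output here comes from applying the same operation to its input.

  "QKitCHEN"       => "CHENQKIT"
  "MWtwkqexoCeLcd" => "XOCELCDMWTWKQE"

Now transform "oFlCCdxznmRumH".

ZNMRUMHOFLCCDX

What's happening: swap the front and back halves of the string, then convert every letter to uppercase.
Working it through for "oFlCCdxznmRumH": intermediate "znmRumHoFlCCdx", final "ZNMRUMHOFLCCDX".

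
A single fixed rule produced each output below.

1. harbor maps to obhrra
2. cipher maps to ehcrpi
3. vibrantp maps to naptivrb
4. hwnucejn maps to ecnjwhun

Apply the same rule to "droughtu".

The rule is to swap the front and back halves of the string, then swap each adjacent pair of characters (1↔2, 3↔4, ...).
For "droughtu" the result is "hgutrduo".

hgutrduo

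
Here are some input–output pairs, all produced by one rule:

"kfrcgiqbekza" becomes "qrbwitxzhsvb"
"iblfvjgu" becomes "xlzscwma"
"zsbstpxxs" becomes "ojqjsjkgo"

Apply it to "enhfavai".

rzveywrm

What's happening: move the last 2 characters to the front (rotate right by 2), then shift every letter 9 places backward in the alphabet (wrapping around).
So "enhfavai" becomes "rzveywrm".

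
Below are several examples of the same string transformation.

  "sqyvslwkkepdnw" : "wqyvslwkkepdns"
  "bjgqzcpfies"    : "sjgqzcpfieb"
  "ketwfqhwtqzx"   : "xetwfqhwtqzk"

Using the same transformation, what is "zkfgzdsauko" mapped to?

What's happening: swap the first and last characters.
Applying that to "zkfgzdsauko" gives "okfgzdsaukz".

okfgzdsaukz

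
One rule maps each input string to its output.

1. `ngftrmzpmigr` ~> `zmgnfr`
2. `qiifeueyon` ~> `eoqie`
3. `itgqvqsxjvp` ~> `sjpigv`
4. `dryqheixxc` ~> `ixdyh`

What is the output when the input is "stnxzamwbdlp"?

In each case the input is transformed by: keep every other character starting from the first (positions 1st, 3rd, 5th, ...), then move the first 3 characters to the end (rotate left by 3).
On "stnxzamwbdlp": the first step gives "snzmbl", and the second then gives "mblsnz".

mblsnz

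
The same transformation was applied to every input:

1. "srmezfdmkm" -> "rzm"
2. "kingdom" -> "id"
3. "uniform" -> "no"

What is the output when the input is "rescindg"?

What's happening: keep one character in every 3, starting at position 2 (positions 2nd, 5th, 8th, ...).
Doing the same to "rescindg": "eig".

eig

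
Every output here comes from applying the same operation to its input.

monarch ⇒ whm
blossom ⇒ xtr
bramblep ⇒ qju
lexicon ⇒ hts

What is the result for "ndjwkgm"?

plr

Looking at the pairs, the operation is to shift every letter 5 places forward in the alphabet (wrapping around), then keep only the last 3 characters.
On "ndjwkgm": the first step gives "siobplr", and the second then gives "plr".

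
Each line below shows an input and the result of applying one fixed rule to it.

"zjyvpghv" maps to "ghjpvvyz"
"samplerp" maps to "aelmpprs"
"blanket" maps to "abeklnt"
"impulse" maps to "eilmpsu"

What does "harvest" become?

The rule is to sort the characters into alphabetical order.
For "harvest" the result is "aehrstv".

aehrstv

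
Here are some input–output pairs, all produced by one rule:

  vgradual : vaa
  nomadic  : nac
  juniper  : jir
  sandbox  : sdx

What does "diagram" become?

dgm

The pattern: keep one character in every 3, starting at position 1 (positions 1st, 4th, 7th, ...).
"diagram" → "dgm".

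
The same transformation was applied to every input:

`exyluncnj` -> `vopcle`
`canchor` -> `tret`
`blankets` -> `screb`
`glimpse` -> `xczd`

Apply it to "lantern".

crek

The pattern: delete the last 3 characters, then shift every letter 9 places backward in the alphabet (wrapping around).
Working it through for "lantern": intermediate "lant", final "crek".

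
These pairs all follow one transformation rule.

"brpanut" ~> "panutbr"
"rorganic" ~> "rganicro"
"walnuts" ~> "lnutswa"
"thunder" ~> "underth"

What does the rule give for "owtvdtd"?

tvdtdow

Looking at the pairs, the operation is to move the first 2 characters to the end (rotate left by 2).
Doing the same to "owtvdtd": "tvdtdow".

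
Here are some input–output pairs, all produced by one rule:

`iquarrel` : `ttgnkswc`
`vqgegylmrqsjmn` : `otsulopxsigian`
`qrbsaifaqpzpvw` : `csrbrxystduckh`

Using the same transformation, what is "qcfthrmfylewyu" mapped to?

hangyawsehvjto

The transformation: swap the front and back halves of the string, then shift every letter 2 places forward in the alphabet (wrapping around).
Applying both steps to "qcfthrmfylewyu": "fylewyuqcfthrm", then "hangyawsehvjto".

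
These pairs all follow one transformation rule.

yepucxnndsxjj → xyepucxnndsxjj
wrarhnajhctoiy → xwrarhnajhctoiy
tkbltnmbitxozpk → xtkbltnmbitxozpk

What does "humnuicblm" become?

Each output is the input with this applied: prepend "x".
For "humnuicblm" the result is "xhumnuicblm".

xhumnuicblm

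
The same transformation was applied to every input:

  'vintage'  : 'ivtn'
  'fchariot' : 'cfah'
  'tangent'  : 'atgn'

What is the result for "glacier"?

lgca

The pattern: swap each adjacent pair of characters (1↔2, 3↔4, ...), then keep only the first 4 characters.
For "glacier" the result is "lgca".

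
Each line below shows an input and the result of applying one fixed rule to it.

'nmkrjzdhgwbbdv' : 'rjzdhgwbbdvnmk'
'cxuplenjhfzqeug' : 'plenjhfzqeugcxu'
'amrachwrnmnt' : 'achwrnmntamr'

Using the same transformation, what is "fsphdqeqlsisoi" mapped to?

hdqeqlsisoifsp

Looking at the pairs, the operation is to move the first 3 characters to the end (rotate left by 3).
Doing the same to "fsphdqeqlsisoi": "hdqeqlsisoifsp".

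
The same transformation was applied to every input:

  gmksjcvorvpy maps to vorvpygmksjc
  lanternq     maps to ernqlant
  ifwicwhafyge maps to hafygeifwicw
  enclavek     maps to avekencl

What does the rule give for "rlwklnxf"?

lnxfrlwk

The pattern: swap the front and back halves of the string.
Applying that to "rlwklnxf" gives "lnxfrlwk".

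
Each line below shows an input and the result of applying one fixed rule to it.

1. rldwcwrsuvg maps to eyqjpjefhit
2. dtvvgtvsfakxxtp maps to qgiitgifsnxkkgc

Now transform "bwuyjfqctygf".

ojhlwsdpglts

In each case the input is transformed by: shift every letter 13 places forward in the alphabet (wrapping around) — i.e. ROT13.
So "bwuyjfqctygf" becomes "ojhlwsdpglts".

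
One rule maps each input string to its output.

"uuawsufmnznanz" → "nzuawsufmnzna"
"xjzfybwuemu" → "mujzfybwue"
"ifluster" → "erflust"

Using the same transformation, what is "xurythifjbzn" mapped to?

The pattern: delete the first character, then move the last 2 characters to the front (rotate right by 2).
On "xurythifjbzn": the first step gives "urythifjbzn", and the second then gives "znurythifjb".

znurythifjb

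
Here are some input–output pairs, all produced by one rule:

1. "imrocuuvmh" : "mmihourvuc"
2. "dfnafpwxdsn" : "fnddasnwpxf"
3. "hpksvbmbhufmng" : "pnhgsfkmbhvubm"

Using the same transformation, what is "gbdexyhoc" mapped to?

Looking at the pairs, the operation is to swap each adjacent pair of characters (1↔2, 3↔4, ...), then take characters alternately from the front and the back (1st, last, 2nd, 2nd-last, ...).
Applying both steps to "gbdexyhoc": "bgedyxohc", then "bcgheodxy".

bcgheodxy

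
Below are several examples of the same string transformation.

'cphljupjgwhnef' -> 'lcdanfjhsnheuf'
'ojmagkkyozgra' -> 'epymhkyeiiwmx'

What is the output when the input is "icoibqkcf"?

In each case the input is transformed by: move the last 3 characters to the front (rotate right by 3), then shift every letter 2 places backward in the alphabet (wrapping around).
Starting from "icoibqkcf": after the first operation, "kcficoibq"; after the second, "iadgamgzo".

iadgamgzo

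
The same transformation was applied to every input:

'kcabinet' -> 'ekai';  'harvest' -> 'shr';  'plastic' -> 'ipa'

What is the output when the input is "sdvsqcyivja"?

jsvqy

The rule is to move the last 3 characters to the front (rotate right by 3), then keep every other character starting from the second (positions 2nd, 4th, 6th, ...).
For "sdvsqcyivja", step one produces "vjasdvsqcyi"; step two turns that into "jsvqy".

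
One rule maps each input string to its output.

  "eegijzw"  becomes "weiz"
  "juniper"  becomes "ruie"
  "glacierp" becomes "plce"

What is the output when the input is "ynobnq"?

Looking at the pairs, the operation is to move the last character to the front, then keep every other character starting from the first (positions 1st, 3rd, 5th, ...).
Starting from "ynobnq": after the first operation, "qynobn"; after the second, "qnb".
(Check on "glacierp": → "pglacier" → "plce" ✓)

qnb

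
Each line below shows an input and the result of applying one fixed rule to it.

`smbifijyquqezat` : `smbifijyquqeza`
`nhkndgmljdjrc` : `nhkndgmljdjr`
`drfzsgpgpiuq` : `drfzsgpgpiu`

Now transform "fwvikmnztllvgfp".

fwvikmnztllvgf

Looking at the pairs, the operation is to delete the last character.
Applying that to "fwvikmnztllvgfp" gives "fwvikmnztllvgf".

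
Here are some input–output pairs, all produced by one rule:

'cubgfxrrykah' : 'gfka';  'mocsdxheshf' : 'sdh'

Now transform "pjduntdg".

The pattern: swap each adjacent pair of characters (1↔2, 3↔4, ...), then keep one character in every 3, starting at position 3 (positions 3rd, 6th, 9th, ...).
On "pjduntdg": the first step gives "jpudtngd", and the second then gives "un".

un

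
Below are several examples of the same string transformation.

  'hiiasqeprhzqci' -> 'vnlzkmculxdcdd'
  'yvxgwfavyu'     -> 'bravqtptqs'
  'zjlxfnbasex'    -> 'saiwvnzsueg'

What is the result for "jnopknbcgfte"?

Rule — move the first 3 characters to the end (rotate left by 3), then shift every letter 5 places backward in the alphabet (wrapping around).
On "jnopknbcgfte": the first step gives "pknbcgftejno", and the second then gives "kfiwxbaozeij".

kfiwxbaozeij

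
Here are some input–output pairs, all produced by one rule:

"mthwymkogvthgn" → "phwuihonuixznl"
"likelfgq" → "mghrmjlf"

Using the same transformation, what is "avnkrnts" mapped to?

The pattern: shift every letter 1 place forward in the alphabet (wrapping around), then swap the front and back halves of the string.
Working it through for "avnkrnts": intermediate "bwolsout", final "soutbwol".

soutbwol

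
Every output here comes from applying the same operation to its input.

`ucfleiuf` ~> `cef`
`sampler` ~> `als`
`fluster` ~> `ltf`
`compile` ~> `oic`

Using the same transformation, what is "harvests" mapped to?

Looking at the pairs, the operation is to move the first character to the end, then keep one character in every 3, starting at position 1 (positions 1st, 4th, 7th, ...).
Starting from "harvests": after the first operation, "arvestsh"; after the second, "aes".

aes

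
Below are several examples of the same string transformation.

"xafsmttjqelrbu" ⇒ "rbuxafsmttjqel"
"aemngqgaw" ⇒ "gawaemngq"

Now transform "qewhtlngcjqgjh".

gjhqewhtlngcjq

The rule is to move the last 3 characters to the front (rotate right by 3).
For "qewhtlngcjqgjh" the result is "gjhqewhtlngcjq".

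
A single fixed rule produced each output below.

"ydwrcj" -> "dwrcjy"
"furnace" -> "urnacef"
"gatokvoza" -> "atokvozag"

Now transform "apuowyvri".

puowyvria

The pattern: move the first character to the end.
On "apuowyvri" that produces "puowyvria".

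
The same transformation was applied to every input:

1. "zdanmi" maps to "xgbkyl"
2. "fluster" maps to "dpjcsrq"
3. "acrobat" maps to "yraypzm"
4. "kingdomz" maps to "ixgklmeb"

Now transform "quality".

owsrygj

The pattern: shift every letter 2 places backward in the alphabet (wrapping around), then take characters alternately from the front and the back (1st, last, 2nd, 2nd-last, ...).
On "quality": the first step gives "osyjgrw", and the second then gives "owsrygj".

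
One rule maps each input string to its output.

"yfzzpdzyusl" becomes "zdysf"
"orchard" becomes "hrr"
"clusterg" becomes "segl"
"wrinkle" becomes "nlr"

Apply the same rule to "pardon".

Each output is the input with this applied: keep every other character starting from the second (positions 2nd, 4th, 6th, ...), then move the first character to the end.
Starting from "pardon": after the first operation, "adn"; after the second, "dna".

dna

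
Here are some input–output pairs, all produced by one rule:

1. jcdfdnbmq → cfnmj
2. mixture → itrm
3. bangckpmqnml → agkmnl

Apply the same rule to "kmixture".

Each output is the input with this applied: move the first character to the end, then keep every other character starting from the first (positions 1st, 3rd, 5th, ...).
"kmixture" → "mixturek" → "mxue".

mxue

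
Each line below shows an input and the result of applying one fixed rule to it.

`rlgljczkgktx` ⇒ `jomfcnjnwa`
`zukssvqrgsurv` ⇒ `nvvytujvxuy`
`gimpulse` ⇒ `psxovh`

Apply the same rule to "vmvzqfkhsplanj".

In each case the input is transformed by: delete the first 2 characters, then shift every letter 3 places forward in the alphabet (wrapping around).
Starting from "vmvzqfkhsplanj": after the first operation, "vzqfkhsplanj"; after the second, "yctinkvsodqm".

yctinkvsodqm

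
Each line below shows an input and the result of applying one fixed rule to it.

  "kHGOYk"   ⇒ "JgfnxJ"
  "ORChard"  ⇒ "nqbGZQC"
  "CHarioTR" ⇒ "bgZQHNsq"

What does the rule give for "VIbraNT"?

Each output is the input with this applied: shift every letter 1 place backward in the alphabet (wrapping around), then flip the case of every letter.
"VIbraNT" → "UHaqzMS" → "uhAQZms".

uhAQZms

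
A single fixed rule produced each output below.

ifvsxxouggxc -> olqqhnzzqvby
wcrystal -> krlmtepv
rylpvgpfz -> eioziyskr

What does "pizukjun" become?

Each output is the input with this applied: move the first 2 characters to the end (rotate left by 2), then shift every letter 7 places backward in the alphabet (wrapping around).
Working it through for "pizukjun": intermediate "zukjunpi", final "sndcngib".

sndcngib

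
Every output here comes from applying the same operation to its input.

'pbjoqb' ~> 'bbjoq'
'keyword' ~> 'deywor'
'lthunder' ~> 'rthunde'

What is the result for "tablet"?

In each case the input is transformed by: delete the first character, then move the last character to the front.
"tablet" → "ablet" → "table".

table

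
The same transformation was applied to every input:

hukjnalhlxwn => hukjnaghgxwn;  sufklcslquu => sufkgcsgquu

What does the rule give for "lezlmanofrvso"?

gezgmanofrvso

Looking at the pairs, the operation is to replace every "l" with "g".
Doing the same to "lezlmanofrvso": "gezgmanofrvso".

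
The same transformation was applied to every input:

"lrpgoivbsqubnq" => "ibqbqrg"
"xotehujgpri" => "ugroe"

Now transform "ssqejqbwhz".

qwzse

What's happening: keep every other character starting from the second (positions 2nd, 4th, 6th, ...), then move the first 2 characters to the end (rotate left by 2).
Working it through for "ssqejqbwhz": intermediate "seqwz", final "qwzse".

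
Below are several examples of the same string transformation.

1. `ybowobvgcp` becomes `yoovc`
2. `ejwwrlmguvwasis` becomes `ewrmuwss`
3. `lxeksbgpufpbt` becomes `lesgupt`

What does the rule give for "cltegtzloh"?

ctgzo

Each output is the input with this applied: keep every other character starting from the first (positions 1st, 3rd, 5th, ...).
For "cltegtzloh" the result is "ctgzo".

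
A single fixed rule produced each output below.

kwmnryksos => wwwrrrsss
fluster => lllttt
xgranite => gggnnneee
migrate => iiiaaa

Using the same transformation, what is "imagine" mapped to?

What's happening: keep one character in every 3, starting at position 2 (positions 2nd, 5th, 8th, ...), then repeat every character 3 times.
"imagine" → "mi" → "mmmiii".

mmmiii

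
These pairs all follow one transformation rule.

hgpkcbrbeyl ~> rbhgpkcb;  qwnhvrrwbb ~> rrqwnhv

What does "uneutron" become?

utune

In each case the input is transformed by: delete the last 3 characters, then move the last 2 characters to the front (rotate right by 2).
"uneutron" → "uneut" → "utune".
(Check on "hgpkcbrbeyl": → "hgpkcbrb" → "rbhgpkcb" ✓)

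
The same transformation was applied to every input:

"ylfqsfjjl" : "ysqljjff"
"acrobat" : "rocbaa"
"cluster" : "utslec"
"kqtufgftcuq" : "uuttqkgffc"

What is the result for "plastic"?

tsplia

Each output is the input with this applied: delete the last character, then sort the characters into reverse alphabetical order.
Applying both steps to "plastic": "plasti", then "tsplia".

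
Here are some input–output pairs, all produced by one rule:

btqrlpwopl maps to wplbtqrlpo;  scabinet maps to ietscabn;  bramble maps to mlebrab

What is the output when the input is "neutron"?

tonneur

The pattern: move the last 3 characters to the front (rotate right by 3), then swap the first and last characters.
Starting from "neutron": after the first operation, "ronneut"; after the second, "tonneur".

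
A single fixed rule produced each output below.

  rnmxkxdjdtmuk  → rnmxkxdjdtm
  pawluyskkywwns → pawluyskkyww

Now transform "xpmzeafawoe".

Each output is the input with this applied: delete the last 2 characters.
Doing the same to "xpmzeafawoe": "xpmzeafaw".

xpmzeafaw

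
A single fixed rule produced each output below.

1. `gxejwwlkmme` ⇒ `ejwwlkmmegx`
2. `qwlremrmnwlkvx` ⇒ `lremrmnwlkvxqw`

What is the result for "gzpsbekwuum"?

psbekwuumgz

In each case the input is transformed by: move the first 2 characters to the end (rotate left by 2).
"gzpsbekwuum" → "psbekwuumgz".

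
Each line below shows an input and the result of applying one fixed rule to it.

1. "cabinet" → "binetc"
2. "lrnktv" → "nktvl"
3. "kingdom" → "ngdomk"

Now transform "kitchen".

In each case the input is transformed by: move the first 2 characters to the end (rotate left by 2), then delete the last character.
Working it through for "kitchen": intermediate "tchenki", final "tchenk".

tchenk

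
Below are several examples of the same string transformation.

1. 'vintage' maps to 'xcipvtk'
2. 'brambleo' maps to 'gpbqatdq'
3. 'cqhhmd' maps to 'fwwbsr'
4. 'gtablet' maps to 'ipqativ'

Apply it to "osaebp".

Each output is the input with this applied: shift every letter 11 places backward in the alphabet (wrapping around), then move the first character to the end.
Applying both steps to "osaebp": "dhptqe", then "hptqed".
(Check on "cqhhmd": → "rfwwbs" → "fwwbsr" ✓)

hptqed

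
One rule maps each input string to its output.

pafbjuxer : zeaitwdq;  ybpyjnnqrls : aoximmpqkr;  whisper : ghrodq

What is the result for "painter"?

zhmsdq

Rule — delete the first character, then shift every letter 1 place backward in the alphabet (wrapping around).
Working it through for "painter": intermediate "ainter", final "zhmsdq".
(Check on "ybpyjnnqrls": → "bpyjnnqrls" → "aoximmpqkr" ✓)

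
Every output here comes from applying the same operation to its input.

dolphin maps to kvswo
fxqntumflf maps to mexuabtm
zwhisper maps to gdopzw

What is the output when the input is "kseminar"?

The rule is to delete the last 2 characters, then shift every letter 7 places forward in the alphabet (wrapping around).
For "kseminar", step one produces "ksemin"; step two turns that into "rzltpu".

rzltpu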